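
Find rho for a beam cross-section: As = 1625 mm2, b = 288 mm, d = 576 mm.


rho = As / (b * d)
= 1625 / (288 * 576)
= 0.0098

0.0098


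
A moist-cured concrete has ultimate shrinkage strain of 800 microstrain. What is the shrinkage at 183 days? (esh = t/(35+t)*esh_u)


esh(183) = 183 / (35 + 183) * 800
= 183 / 218 * 800
= 671.6 microstrain

671.6


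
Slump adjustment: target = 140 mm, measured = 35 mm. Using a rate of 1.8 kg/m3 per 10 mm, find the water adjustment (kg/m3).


Difference = 140 - 35 = 105 mm
Water adjustment = 105 * 1.8 / 10 = 18.9 kg/m3

18.9


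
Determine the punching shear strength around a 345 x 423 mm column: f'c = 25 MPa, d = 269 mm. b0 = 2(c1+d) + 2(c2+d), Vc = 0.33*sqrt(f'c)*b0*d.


b0 = 2*(345 + 269) + 2*(423 + 269) = 2612 mm
Vc = 0.33 * sqrt(25) * 2612 * 269 / 1000
= 1159.34 kN

1159.34


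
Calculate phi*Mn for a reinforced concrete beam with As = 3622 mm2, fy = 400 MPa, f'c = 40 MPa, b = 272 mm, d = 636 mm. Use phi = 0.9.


a = As * fy / (0.85 * f'c * b)
= 3622 * 400 / (0.85 * 40 * 272)
= 156.6609 mm
Mn = As * fy * (d - a/2) / 10^6
= 807.9516 kN-m
phi*Mn = 0.9 * 807.9516 = 727.16 kN-m

727.16


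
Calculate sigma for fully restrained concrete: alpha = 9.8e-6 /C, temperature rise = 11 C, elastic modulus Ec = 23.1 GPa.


sigma = alpha * dT * Ec
= 9.8e-6 * 11 * 23.1 * 1000
= 2.49 MPa

2.49


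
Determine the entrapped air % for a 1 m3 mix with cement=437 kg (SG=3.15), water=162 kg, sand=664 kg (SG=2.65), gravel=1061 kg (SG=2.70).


Vol cement = 437 / (3.15 * 1000) = 0.13873 m3
Vol water = 162 / 1000 = 0.162 m3
Vol sand = 664 / (2.65 * 1000) = 0.250566 m3
Vol gravel = 1061 / (2.70 * 1000) = 0.392963 m3
Total solid + water volume = 0.944259 m3
Air = (1 - 0.944259) * 100 = 5.57%

5.57


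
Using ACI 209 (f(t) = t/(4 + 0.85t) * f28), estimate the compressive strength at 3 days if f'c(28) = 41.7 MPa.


f(3) = 3 / (4 + 0.85 * 3) * 41.7
= 3 / 6.55 * 41.7
= 19.1 MPa

19.1


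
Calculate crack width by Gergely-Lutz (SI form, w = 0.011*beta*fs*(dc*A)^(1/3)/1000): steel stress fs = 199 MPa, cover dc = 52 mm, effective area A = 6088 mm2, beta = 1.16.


w = 0.011 * beta * fs * (dc * A)^(1/3) / 1000
= 0.011 * 1.16 * 199 * (52 * 6088)^(1/3) / 1000
= 0.173 mm

0.173


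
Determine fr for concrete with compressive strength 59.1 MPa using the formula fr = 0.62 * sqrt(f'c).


fr = 0.62 * sqrt(59.1)
= 4.766 MPa

4.766


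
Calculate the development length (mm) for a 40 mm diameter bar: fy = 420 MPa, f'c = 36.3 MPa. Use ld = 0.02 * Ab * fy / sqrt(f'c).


Ab = pi * 40^2 / 4 = 1256.637 mm2
ld = 0.02 * 1256.637 * 420 / sqrt(36.3)
= 1752.0 mm

1752.0


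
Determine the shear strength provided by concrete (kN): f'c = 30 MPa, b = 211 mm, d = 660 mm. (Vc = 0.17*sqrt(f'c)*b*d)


Vc = 0.17 * sqrt(30) * 211 * 660 / 1000
= 129.67 kN

129.67


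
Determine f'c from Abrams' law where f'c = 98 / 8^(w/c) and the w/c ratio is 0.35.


f'c = 98 / 8^0.35
= 98 / 2.071
= 47.33 MPa

47.33


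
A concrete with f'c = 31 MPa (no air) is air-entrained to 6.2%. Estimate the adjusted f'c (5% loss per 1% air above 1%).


Strength loss = (6.2 - 1) * 5 = 26.0%
f'c = 31 * (1 - 26.0/100)
= 22.94 MPa

22.94


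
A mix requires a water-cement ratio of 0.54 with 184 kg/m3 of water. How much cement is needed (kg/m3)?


Cement = water / (w/c)
= 184 / 0.54
= 340.7 kg/m3

340.7


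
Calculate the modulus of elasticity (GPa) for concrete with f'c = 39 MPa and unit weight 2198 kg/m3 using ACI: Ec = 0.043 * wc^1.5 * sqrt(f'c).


Ec = 0.043 * 2198^1.5 * sqrt(39) / 1000
= 27.67 GPa

27.67


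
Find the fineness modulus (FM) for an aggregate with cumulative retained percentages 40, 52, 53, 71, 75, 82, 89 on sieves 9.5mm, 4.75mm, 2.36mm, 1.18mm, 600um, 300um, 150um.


FM = sum(cumulative % retained) / 100
= 462 / 100
= 4.62

4.62


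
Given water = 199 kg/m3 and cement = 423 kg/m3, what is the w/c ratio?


w/c = water / cement
w/c = 199 / 423 = 0.47

0.47


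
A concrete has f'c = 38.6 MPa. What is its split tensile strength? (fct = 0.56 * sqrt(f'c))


fct = 0.56 * sqrt(38.6)
= 0.56 * 6.213
= 3.479 MPa

3.479


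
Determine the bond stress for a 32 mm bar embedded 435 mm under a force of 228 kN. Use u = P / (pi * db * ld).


u = P / (pi * db * ld)
= 228 * 1000 / (pi * 32 * 435)
= 5.214 MPa

5.214


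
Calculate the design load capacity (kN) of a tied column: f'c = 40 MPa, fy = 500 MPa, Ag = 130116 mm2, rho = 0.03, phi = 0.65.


Ast = rho * Ag = 0.03 * 130116 = 3903.48 mm2
phi*Pn = 0.65 * 0.80 * (0.85 * 40 * (130116 - 3903.48) + 500 * 3903.48) / 1000
= 3246.34 kN

3246.34


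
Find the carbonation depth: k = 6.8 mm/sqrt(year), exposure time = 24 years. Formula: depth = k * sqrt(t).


depth = k * sqrt(t)
= 6.8 * sqrt(24)
= 33.31 mm

33.31


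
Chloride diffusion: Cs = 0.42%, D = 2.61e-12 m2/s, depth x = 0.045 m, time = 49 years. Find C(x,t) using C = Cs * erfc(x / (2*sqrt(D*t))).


t_seconds = 49 * 365.25 * 24 * 3600 = 1546322400.0 s
arg = 0.045 / (2 * sqrt(2.61e-12 * 1546322400.0))
= 0.3542
erfc(0.3542) = 0.6165
C = 0.42 * 0.6165 = 0.2589%

0.2589


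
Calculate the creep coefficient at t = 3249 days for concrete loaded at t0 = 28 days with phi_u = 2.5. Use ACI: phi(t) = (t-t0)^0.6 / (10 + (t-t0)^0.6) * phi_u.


dt = 3249 - 28 = 3221
phi = 3221^0.6 / (10 + 3221^0.6) * 2.5
= 2.318

2.318


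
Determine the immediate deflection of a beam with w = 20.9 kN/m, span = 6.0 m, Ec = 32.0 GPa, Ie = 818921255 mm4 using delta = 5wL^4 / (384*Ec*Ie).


Convert: L = 6.0 m = 6000 mm, Ec = 32.0 GPa = 32000 MPa
delta = 5 * 20.9 * 6000^4 / (384 * 32000 * 818921255)
= 13.46 mm

13.46


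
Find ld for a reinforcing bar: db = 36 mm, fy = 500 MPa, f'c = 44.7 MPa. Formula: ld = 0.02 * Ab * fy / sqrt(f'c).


Ab = pi * 36^2 / 4 = 1017.876 mm2
ld = 0.02 * 1017.876 * 500 / sqrt(44.7)
= 1522.4 mm

1522.4


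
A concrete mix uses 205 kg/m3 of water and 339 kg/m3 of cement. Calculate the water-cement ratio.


w/c = water / cement
w/c = 205 / 339 = 0.605

0.605


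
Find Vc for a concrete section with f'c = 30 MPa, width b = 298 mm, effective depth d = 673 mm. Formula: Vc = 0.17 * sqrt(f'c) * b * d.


Vc = 0.17 * sqrt(30) * 298 * 673 / 1000
= 186.74 kN

186.74


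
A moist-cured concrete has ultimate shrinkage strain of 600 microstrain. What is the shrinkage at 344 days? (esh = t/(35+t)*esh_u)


esh(344) = 344 / (35 + 344) * 600
= 344 / 379 * 600
= 544.6 microstrain

544.6


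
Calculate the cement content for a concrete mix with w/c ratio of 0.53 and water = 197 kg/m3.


Cement = water / (w/c)
= 197 / 0.53
= 371.7 kg/m3

371.7


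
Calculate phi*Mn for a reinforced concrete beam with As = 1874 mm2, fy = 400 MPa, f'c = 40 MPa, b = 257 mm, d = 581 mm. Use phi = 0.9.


a = As * fy / (0.85 * f'c * b)
= 1874 * 400 / (0.85 * 40 * 257)
= 85.7862 mm
Mn = As * fy * (d - a/2) / 10^6
= 403.3649 kN-m
phi*Mn = 0.9 * 403.3649 = 363.03 kN-m

363.03


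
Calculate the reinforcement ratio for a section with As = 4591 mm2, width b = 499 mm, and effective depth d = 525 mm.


rho = As / (b * d)
= 4591 / (499 * 525)
= 0.0175

0.0175


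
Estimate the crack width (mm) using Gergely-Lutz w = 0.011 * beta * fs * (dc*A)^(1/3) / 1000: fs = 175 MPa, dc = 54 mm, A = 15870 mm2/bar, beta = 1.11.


w = 0.011 * beta * fs * (dc * A)^(1/3) / 1000
= 0.011 * 1.11 * 175 * (54 * 15870)^(1/3) / 1000
= 0.203 mm

0.203


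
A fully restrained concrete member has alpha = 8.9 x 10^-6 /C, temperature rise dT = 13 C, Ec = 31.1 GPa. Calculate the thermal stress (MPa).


sigma = alpha * dT * Ec
= 8.9e-6 * 13 * 31.1 * 1000
= 3.598 MPa

3.598


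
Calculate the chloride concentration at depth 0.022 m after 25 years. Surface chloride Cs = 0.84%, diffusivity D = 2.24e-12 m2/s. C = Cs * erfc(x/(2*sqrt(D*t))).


t_seconds = 25 * 365.25 * 24 * 3600 = 788940000.0 s
arg = 0.022 / (2 * sqrt(2.24e-12 * 788940000.0))
= 0.2617
erfc(0.2617) = 0.7113
C = 0.84 * 0.7113 = 0.5975%

0.5975


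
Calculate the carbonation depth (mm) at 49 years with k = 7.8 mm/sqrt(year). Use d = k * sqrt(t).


depth = k * sqrt(t)
= 7.8 * sqrt(49)
= 54.6 mm

54.6


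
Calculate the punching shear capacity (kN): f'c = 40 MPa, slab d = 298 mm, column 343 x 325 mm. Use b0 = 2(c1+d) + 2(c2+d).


b0 = 2*(343 + 298) + 2*(325 + 298) = 2528 mm
Vc = 0.33 * sqrt(40) * 2528 * 298 / 1000
= 1572.31 kN

1572.31


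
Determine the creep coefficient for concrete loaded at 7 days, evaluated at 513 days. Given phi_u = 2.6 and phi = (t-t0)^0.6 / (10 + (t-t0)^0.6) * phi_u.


dt = 513 - 7 = 506
phi = 506^0.6 / (10 + 506^0.6) * 2.6
= 2.099

2.099


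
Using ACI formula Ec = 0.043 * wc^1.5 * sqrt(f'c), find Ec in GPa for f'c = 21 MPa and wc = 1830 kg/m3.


Ec = 0.043 * 1830^1.5 * sqrt(21) / 1000
= 15.43 GPa

15.43


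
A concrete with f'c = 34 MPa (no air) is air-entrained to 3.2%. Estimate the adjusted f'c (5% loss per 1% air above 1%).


Strength loss = (3.2 - 1) * 5 = 11.0%
f'c = 34 * (1 - 11.0/100)
= 30.26 MPa

30.26


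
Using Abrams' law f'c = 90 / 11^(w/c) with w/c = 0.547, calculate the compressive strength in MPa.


f'c = 90 / 11^0.547
= 90 / 3.712
= 24.24 MPa

24.24


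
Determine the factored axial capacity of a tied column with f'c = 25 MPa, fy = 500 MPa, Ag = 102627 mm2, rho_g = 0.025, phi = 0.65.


Ast = rho * Ag = 0.025 * 102627 = 2565.675 mm2
phi*Pn = 0.65 * 0.80 * (0.85 * 25 * (102627 - 2565.675) + 500 * 2565.675) / 1000
= 1772.75 kN

1772.75


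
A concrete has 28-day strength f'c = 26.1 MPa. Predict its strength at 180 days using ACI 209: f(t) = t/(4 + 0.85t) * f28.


f(180) = 180 / (4 + 0.85 * 180) * 26.1
= 180 / 157.0 * 26.1
= 29.92 MPa

29.92


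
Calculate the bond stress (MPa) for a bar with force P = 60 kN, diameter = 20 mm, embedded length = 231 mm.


u = P / (pi * db * ld)
= 60 * 1000 / (pi * 20 * 231)
= 4.134 MPa

4.134


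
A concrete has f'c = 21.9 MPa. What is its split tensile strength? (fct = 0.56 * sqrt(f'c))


fct = 0.56 * sqrt(21.9)
= 0.56 * 4.68
= 2.621 MPa

2.621


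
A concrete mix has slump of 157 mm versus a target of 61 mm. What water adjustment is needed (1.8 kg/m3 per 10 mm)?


Difference = 61 - 157 = -96 mm
Water adjustment = -96 * 1.8 / 10 = -17.3 kg/m3

-17.3


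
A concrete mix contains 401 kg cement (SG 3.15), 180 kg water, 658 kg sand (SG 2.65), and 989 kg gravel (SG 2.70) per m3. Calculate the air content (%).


Vol cement = 401 / (3.15 * 1000) = 0.127302 m3
Vol water = 180 / 1000 = 0.18 m3
Vol sand = 658 / (2.65 * 1000) = 0.248302 m3
Vol gravel = 989 / (2.70 * 1000) = 0.366296 m3
Total solid + water volume = 0.9219 m3
Air = (1 - 0.9219) * 100 = 7.81%

7.81


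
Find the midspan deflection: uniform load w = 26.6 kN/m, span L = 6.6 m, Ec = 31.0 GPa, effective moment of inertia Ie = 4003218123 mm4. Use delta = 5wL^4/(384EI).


Convert: L = 6.6 m = 6600 mm, Ec = 31.0 GPa = 31000 MPa
delta = 5 * 26.6 * 6600^4 / (384 * 31000 * 4003218123)
= 5.3 mm

5.3


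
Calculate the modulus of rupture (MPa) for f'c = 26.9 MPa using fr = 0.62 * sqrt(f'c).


fr = 0.62 * sqrt(26.9)
= 3.216 MPa

3.216


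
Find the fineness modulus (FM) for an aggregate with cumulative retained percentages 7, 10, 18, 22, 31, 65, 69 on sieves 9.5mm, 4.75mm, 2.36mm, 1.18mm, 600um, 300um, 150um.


FM = sum(cumulative % retained) / 100
= 222 / 100
= 2.22

2.22


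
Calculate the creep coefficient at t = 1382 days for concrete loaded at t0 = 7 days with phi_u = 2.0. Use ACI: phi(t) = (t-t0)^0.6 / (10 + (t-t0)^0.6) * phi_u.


dt = 1382 - 7 = 1375
phi = 1375^0.6 / (10 + 1375^0.6) * 2.0
= 1.768

1.768


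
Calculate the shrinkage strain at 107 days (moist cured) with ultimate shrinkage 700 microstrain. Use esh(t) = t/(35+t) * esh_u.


esh(107) = 107 / (35 + 107) * 700
= 107 / 142 * 700
= 527.5 microstrain

527.5


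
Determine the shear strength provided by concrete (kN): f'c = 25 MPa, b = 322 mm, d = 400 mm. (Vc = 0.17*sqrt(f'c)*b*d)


Vc = 0.17 * sqrt(25) * 322 * 400 / 1000
= 109.48 kN

109.48


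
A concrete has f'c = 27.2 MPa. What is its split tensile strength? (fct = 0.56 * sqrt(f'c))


fct = 0.56 * sqrt(27.2)
= 0.56 * 5.215
= 2.921 MPa

2.921


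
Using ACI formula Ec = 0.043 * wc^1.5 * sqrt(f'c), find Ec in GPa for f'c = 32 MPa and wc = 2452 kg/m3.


Ec = 0.043 * 2452^1.5 * sqrt(32) / 1000
= 29.53 GPa

29.53


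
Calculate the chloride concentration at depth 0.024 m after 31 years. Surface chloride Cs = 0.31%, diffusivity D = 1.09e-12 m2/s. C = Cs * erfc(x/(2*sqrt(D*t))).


t_seconds = 31 * 365.25 * 24 * 3600 = 978285600.0 s
arg = 0.024 / (2 * sqrt(1.09e-12 * 978285600.0))
= 0.3675
erfc(0.3675) = 0.6033
C = 0.31 * 0.6033 = 0.187%

0.187


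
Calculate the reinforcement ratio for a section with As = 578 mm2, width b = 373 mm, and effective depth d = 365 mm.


rho = As / (b * d)
= 578 / (373 * 365)
= 0.0042

0.0042


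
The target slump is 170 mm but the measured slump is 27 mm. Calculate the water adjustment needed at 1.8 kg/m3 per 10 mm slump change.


Difference = 170 - 27 = 143 mm
Water adjustment = 143 * 1.8 / 10 = 25.7 kg/m3

25.7


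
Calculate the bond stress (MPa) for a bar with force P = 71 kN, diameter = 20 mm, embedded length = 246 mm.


u = P / (pi * db * ld)
= 71 * 1000 / (pi * 20 * 246)
= 4.593 MPa

4.593


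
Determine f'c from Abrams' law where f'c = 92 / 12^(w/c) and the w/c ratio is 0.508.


f'c = 92 / 12^0.508
= 92 / 3.534
= 26.04 MPa

26.04


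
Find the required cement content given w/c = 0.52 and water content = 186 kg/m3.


Cement = water / (w/c)
= 186 / 0.52
= 357.7 kg/m3

357.7


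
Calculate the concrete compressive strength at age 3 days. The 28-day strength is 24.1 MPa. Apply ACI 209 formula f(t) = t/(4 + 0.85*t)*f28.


f(3) = 3 / (4 + 0.85 * 3) * 24.1
= 3 / 6.55 * 24.1
= 11.04 MPa

11.04


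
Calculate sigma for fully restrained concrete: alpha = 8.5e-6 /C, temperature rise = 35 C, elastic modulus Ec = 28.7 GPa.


sigma = alpha * dT * Ec
= 8.5e-6 * 35 * 28.7 * 1000
= 8.538 MPa

8.538


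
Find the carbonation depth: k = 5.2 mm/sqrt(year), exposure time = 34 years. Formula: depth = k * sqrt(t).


depth = k * sqrt(t)
= 5.2 * sqrt(34)
= 30.32 mm

30.32


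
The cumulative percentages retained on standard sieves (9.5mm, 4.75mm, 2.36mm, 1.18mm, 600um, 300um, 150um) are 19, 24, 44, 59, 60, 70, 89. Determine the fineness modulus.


FM = sum(cumulative % retained) / 100
= 365 / 100
= 3.65

3.65


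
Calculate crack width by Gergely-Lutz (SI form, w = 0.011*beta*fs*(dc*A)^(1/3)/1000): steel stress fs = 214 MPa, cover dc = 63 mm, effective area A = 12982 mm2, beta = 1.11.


w = 0.011 * beta * fs * (dc * A)^(1/3) / 1000
= 0.011 * 1.11 * 214 * (63 * 12982)^(1/3) / 1000
= 0.244 mm

0.244


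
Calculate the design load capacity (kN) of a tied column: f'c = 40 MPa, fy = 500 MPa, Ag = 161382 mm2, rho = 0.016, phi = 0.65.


Ast = rho * Ag = 0.016 * 161382 = 2582.112 mm2
phi*Pn = 0.65 * 0.80 * (0.85 * 40 * (161382 - 2582.112) + 500 * 2582.112) / 1000
= 3478.93 kN

3478.93


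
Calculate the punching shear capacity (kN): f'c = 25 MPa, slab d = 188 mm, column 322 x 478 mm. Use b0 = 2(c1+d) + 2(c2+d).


b0 = 2*(322 + 188) + 2*(478 + 188) = 2352 mm
Vc = 0.33 * sqrt(25) * 2352 * 188 / 1000
= 729.59 kN

729.59


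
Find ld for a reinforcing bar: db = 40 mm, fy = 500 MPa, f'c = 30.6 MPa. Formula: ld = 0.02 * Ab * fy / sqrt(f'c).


Ab = pi * 40^2 / 4 = 1256.637 mm2
ld = 0.02 * 1256.637 * 500 / sqrt(30.6)
= 2271.7 mm

2271.7


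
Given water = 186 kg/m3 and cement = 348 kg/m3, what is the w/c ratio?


w/c = water / cement
w/c = 186 / 348 = 0.534

0.534


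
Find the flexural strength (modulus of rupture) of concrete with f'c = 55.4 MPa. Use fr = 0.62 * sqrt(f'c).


fr = 0.62 * sqrt(55.4)
= 4.615 MPa

4.615


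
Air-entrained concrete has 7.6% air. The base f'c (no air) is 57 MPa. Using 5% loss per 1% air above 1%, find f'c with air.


Strength loss = (7.6 - 1) * 5 = 33.0%
f'c = 57 * (1 - 33.0/100)
= 38.19 MPa

38.19


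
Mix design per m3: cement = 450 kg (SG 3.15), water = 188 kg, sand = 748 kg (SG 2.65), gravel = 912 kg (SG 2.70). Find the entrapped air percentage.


Vol cement = 450 / (3.15 * 1000) = 0.142857 m3
Vol water = 188 / 1000 = 0.188 m3
Vol sand = 748 / (2.65 * 1000) = 0.282264 m3
Vol gravel = 912 / (2.70 * 1000) = 0.337778 m3
Total solid + water volume = 0.950899 m3
Air = (1 - 0.950899) * 100 = 4.91%

4.91


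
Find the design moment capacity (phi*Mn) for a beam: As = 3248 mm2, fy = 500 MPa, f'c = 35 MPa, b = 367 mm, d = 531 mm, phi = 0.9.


a = As * fy / (0.85 * f'c * b)
= 3248 * 500 / (0.85 * 35 * 367)
= 148.7418 mm
Mn = As * fy * (d - a/2) / 10^6
= 741.5657 kN-m
phi*Mn = 0.9 * 741.5657 = 667.41 kN-m

667.41


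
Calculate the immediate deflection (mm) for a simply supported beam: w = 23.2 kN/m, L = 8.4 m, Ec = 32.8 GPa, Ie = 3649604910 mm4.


Convert: L = 8.4 m = 8400 mm, Ec = 32.8 GPa = 32800 MPa
delta = 5 * 23.2 * 8400^4 / (384 * 32800 * 3649604910)
= 12.56 mm

12.56


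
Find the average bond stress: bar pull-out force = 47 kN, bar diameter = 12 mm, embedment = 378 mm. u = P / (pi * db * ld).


u = P / (pi * db * ld)
= 47 * 1000 / (pi * 12 * 378)
= 3.298 MPa

3.298


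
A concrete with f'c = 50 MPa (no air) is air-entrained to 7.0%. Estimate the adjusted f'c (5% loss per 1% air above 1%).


Strength loss = (7.0 - 1) * 5 = 30.0%
f'c = 50 * (1 - 30.0/100)
= 35.0 MPa

35.0


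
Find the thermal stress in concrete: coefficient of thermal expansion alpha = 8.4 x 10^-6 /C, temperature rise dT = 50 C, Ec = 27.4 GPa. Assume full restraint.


sigma = alpha * dT * Ec
= 8.4e-6 * 50 * 27.4 * 1000
= 11.508 MPa

11.508


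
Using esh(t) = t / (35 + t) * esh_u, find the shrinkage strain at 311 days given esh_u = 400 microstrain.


esh(311) = 311 / (35 + 311) * 400
= 311 / 346 * 400
= 359.5 microstrain

359.5


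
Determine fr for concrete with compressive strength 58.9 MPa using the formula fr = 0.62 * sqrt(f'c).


fr = 0.62 * sqrt(58.9)
= 4.758 MPa

4.758


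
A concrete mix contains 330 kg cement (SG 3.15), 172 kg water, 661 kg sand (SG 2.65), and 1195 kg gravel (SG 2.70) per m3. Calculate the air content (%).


Vol cement = 330 / (3.15 * 1000) = 0.104762 m3
Vol water = 172 / 1000 = 0.172 m3
Vol sand = 661 / (2.65 * 1000) = 0.249434 m3
Vol gravel = 1195 / (2.70 * 1000) = 0.442593 m3
Total solid + water volume = 0.968788 m3
Air = (1 - 0.968788) * 100 = 3.12%

3.12


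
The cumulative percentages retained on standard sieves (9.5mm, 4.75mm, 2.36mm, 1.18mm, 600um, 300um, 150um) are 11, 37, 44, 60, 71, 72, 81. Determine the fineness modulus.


FM = sum(cumulative % retained) / 100
= 376 / 100
= 3.76

3.76


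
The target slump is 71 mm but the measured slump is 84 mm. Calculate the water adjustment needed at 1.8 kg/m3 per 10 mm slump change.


Difference = 71 - 84 = -13 mm
Water adjustment = -13 * 1.8 / 10 = -2.3 kg/m3

-2.3


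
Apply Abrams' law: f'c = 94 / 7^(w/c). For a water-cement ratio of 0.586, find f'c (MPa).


f'c = 94 / 7^0.586
= 94 / 3.128
= 30.05 MPa

30.05


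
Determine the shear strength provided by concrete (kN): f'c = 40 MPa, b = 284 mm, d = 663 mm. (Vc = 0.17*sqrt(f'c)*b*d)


Vc = 0.17 * sqrt(40) * 284 * 663 / 1000
= 202.45 kN

202.45


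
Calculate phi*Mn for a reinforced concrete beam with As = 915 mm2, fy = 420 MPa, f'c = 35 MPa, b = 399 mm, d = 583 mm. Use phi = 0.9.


a = As * fy / (0.85 * f'c * b)
= 915 * 420 / (0.85 * 35 * 399)
= 32.3751 mm
Mn = As * fy * (d - a/2) / 10^6
= 217.826 kN-m
phi*Mn = 0.9 * 217.826 = 196.04 kN-m

196.04


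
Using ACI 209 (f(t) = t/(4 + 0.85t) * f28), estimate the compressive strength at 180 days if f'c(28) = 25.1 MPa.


f(180) = 180 / (4 + 0.85 * 180) * 25.1
= 180 / 157.0 * 25.1
= 28.78 MPa

28.78


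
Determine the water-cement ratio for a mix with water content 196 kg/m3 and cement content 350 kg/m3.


w/c = water / cement
w/c = 196 / 350 = 0.56

0.56


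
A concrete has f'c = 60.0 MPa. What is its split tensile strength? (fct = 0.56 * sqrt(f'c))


fct = 0.56 * sqrt(60.0)
= 0.56 * 7.746
= 4.338 MPa

4.338


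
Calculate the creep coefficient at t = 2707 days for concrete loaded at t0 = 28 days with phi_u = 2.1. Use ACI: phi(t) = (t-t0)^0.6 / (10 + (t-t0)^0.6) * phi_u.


dt = 2707 - 28 = 2679
phi = 2679^0.6 / (10 + 2679^0.6) * 2.1
= 1.931

1.931


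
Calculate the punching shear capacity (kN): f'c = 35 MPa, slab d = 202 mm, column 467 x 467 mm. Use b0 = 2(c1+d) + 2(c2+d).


b0 = 2*(467 + 202) + 2*(467 + 202) = 2676 mm
Vc = 0.33 * sqrt(35) * 2676 * 202 / 1000
= 1055.32 kN

1055.32


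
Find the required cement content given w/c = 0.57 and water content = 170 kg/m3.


Cement = water / (w/c)
= 170 / 0.57
= 298.2 kg/m3

298.2


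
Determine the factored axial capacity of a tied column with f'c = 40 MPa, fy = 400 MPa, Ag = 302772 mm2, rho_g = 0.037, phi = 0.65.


Ast = rho * Ag = 0.037 * 302772 = 11202.564 mm2
phi*Pn = 0.65 * 0.80 * (0.85 * 40 * (302772 - 11202.564) + 400 * 11202.564) / 1000
= 7485.08 kN

7485.08


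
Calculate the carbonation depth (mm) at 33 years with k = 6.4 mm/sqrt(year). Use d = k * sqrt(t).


depth = k * sqrt(t)
= 6.4 * sqrt(33)
= 36.77 mm

36.77


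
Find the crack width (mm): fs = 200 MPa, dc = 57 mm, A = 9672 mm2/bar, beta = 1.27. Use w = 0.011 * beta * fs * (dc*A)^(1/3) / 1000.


w = 0.011 * beta * fs * (dc * A)^(1/3) / 1000
= 0.011 * 1.27 * 200 * (57 * 9672)^(1/3) / 1000
= 0.229 mm

0.229


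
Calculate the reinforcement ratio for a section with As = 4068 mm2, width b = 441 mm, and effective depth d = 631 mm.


rho = As / (b * d)
= 4068 / (441 * 631)
= 0.0146

0.0146


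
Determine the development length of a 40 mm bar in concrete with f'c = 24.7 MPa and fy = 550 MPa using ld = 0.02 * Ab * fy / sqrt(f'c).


Ab = pi * 40^2 / 4 = 1256.637 mm2
ld = 0.02 * 1256.637 * 550 / sqrt(24.7)
= 2781.3 mm

2781.3


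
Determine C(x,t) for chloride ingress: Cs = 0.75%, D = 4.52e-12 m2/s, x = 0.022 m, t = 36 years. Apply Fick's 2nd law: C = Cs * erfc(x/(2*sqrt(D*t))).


t_seconds = 36 * 365.25 * 24 * 3600 = 1136073600.0 s
arg = 0.022 / (2 * sqrt(4.52e-12 * 1136073600.0))
= 0.1535
erfc(0.1535) = 0.8281
C = 0.75 * 0.8281 = 0.6211%

0.6211


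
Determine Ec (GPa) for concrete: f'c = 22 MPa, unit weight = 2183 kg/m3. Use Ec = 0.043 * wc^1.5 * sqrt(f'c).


Ec = 0.043 * 2183^1.5 * sqrt(22) / 1000
= 20.57 GPa

20.57


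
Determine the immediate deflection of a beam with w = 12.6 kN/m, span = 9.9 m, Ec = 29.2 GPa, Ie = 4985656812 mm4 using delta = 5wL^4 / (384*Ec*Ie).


Convert: L = 9.9 m = 9900 mm, Ec = 29.2 GPa = 29200 MPa
delta = 5 * 12.6 * 9900^4 / (384 * 29200 * 4985656812)
= 10.83 mm

10.83


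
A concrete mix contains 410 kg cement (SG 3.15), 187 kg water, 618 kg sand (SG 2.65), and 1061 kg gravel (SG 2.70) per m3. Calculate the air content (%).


Vol cement = 410 / (3.15 * 1000) = 0.130159 m3
Vol water = 187 / 1000 = 0.187 m3
Vol sand = 618 / (2.65 * 1000) = 0.233208 m3
Vol gravel = 1061 / (2.70 * 1000) = 0.392963 m3
Total solid + water volume = 0.943329 m3
Air = (1 - 0.943329) * 100 = 5.67%

5.67


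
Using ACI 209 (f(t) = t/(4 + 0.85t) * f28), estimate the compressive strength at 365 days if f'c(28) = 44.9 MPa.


f(365) = 365 / (4 + 0.85 * 365) * 44.9
= 365 / 314.25 * 44.9
= 52.15 MPa

52.15


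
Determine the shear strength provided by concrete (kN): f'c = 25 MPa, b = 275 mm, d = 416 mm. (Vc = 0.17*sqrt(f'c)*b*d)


Vc = 0.17 * sqrt(25) * 275 * 416 / 1000
= 97.24 kN

97.24


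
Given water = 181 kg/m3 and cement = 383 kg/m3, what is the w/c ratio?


w/c = water / cement
w/c = 181 / 383 = 0.473

0.473


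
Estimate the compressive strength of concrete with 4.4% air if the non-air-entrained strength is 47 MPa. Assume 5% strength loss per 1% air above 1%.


Strength loss = (4.4 - 1) * 5 = 17.0%
f'c = 47 * (1 - 17.0/100)
= 39.01 MPa

39.01


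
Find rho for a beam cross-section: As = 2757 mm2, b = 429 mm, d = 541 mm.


rho = As / (b * d)
= 2757 / (429 * 541)
= 0.0119

0.0119


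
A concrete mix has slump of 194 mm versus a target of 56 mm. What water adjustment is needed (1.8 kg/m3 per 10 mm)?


Difference = 56 - 194 = -138 mm
Water adjustment = -138 * 1.8 / 10 = -24.8 kg/m3

-24.8


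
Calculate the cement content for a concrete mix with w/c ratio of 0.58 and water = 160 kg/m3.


Cement = water / (w/c)
= 160 / 0.58
= 275.9 kg/m3

275.9


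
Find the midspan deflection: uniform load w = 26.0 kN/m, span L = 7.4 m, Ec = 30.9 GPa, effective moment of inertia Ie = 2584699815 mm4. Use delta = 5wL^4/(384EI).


Convert: L = 7.4 m = 7400 mm, Ec = 30.9 GPa = 30900 MPa
delta = 5 * 26.0 * 7400^4 / (384 * 30900 * 2584699815)
= 12.71 mm

12.71


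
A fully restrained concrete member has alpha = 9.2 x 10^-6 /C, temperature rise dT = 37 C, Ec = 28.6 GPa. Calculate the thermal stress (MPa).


sigma = alpha * dT * Ec
= 9.2e-6 * 37 * 28.6 * 1000
= 9.735 MPa

9.735


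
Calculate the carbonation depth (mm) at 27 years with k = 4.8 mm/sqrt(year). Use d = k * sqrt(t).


depth = k * sqrt(t)
= 4.8 * sqrt(27)
= 24.94 mm

24.94


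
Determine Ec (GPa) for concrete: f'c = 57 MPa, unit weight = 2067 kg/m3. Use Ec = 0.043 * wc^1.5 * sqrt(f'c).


Ec = 0.043 * 2067^1.5 * sqrt(57) / 1000
= 30.51 GPa

30.51


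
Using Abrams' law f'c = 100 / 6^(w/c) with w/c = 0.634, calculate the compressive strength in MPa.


f'c = 100 / 6^0.634
= 100 / 3.114
= 32.11 MPa

32.11


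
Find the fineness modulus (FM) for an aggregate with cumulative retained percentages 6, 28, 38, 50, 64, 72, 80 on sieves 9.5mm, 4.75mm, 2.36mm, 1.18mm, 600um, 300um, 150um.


FM = sum(cumulative % retained) / 100
= 338 / 100
= 3.38

3.38


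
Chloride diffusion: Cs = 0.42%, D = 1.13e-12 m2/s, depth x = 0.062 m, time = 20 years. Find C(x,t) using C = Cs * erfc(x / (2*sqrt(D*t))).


t_seconds = 20 * 365.25 * 24 * 3600 = 631152000.0 s
arg = 0.062 / (2 * sqrt(1.13e-12 * 631152000.0))
= 1.1608
erfc(1.1608) = 0.1007
C = 0.42 * 0.1007 = 0.0423%

0.0423


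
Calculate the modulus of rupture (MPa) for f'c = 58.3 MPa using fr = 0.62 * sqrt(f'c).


fr = 0.62 * sqrt(58.3)
= 4.734 MPa

4.734


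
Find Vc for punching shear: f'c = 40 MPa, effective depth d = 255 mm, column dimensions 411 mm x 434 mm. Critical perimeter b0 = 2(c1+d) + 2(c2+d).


b0 = 2*(411 + 255) + 2*(434 + 255) = 2710 mm
Vc = 0.33 * sqrt(40) * 2710 * 255 / 1000
= 1442.29 kN

1442.29


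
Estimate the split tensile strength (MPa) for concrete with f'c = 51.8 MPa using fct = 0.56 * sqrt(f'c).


fct = 0.56 * sqrt(51.8)
= 0.56 * 7.197
= 4.03 MPa

4.03


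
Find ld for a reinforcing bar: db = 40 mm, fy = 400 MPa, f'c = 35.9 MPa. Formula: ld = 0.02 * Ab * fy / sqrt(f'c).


Ab = pi * 40^2 / 4 = 1256.637 mm2
ld = 0.02 * 1256.637 * 400 / sqrt(35.9)
= 1677.8 mm

1677.8


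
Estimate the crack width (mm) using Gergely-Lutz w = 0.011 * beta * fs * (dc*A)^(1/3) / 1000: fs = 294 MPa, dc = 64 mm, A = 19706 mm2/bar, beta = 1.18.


w = 0.011 * beta * fs * (dc * A)^(1/3) / 1000
= 0.011 * 1.18 * 294 * (64 * 19706)^(1/3) / 1000
= 0.412 mm

0.412


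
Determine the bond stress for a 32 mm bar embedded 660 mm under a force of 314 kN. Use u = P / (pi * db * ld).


u = P / (pi * db * ld)
= 314 * 1000 / (pi * 32 * 660)
= 4.732 MPa

4.732


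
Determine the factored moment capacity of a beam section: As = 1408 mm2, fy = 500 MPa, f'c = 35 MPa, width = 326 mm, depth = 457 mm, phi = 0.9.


a = As * fy / (0.85 * f'c * b)
= 1408 * 500 / (0.85 * 35 * 326)
= 72.5885 mm
Mn = As * fy * (d - a/2) / 10^6
= 296.1768 kN-m
phi*Mn = 0.9 * 296.1768 = 266.56 kN-m

266.56


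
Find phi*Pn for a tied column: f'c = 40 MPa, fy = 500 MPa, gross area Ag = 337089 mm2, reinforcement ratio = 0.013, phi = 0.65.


Ast = rho * Ag = 0.013 * 337089 = 4382.157 mm2
phi*Pn = 0.65 * 0.80 * (0.85 * 40 * (337089 - 4382.157) + 500 * 4382.157) / 1000
= 7021.62 kN

7021.62


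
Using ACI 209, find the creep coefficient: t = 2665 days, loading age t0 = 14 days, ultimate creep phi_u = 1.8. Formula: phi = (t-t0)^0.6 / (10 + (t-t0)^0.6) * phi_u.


dt = 2665 - 14 = 2651
phi = 2651^0.6 / (10 + 2651^0.6) * 1.8
= 1.654

1.654


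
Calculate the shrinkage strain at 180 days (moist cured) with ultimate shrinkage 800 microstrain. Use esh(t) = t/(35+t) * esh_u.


esh(180) = 180 / (35 + 180) * 800
= 180 / 215 * 800
= 669.8 microstrain

669.8


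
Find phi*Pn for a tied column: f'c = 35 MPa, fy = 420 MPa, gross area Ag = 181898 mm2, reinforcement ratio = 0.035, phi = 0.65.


Ast = rho * Ag = 0.035 * 181898 = 6366.43 mm2
phi*Pn = 0.65 * 0.80 * (0.85 * 35 * (181898 - 6366.43) + 420 * 6366.43) / 1000
= 4105.9 kN

4105.9


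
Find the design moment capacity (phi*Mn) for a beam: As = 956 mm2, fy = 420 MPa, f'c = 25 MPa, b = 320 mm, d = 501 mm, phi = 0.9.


a = As * fy / (0.85 * f'c * b)
= 956 * 420 / (0.85 * 25 * 320)
= 59.0471 mm
Mn = As * fy * (d - a/2) / 10^6
= 189.3072 kN-m
phi*Mn = 0.9 * 189.3072 = 170.38 kN-m

170.38


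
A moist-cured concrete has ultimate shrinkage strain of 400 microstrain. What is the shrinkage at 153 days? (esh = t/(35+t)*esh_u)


esh(153) = 153 / (35 + 153) * 400
= 153 / 188 * 400
= 325.5 microstrain

325.5


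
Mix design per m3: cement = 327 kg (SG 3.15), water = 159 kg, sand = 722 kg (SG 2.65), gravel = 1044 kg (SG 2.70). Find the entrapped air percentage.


Vol cement = 327 / (3.15 * 1000) = 0.10381 m3
Vol water = 159 / 1000 = 0.159 m3
Vol sand = 722 / (2.65 * 1000) = 0.272453 m3
Vol gravel = 1044 / (2.70 * 1000) = 0.386667 m3
Total solid + water volume = 0.921929 m3
Air = (1 - 0.921929) * 100 = 7.81%

7.81


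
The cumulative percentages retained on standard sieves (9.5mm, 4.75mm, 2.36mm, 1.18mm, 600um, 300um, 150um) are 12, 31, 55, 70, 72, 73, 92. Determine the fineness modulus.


FM = sum(cumulative % retained) / 100
= 405 / 100
= 4.05

4.05


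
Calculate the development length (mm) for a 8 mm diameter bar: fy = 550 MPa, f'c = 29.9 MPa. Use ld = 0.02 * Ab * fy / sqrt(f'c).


Ab = pi * 8^2 / 4 = 50.265 mm2
ld = 0.02 * 50.265 * 550 / sqrt(29.9)
= 101.1 mm

101.1


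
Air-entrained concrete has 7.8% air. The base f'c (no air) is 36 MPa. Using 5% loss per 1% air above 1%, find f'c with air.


Strength loss = (7.8 - 1) * 5 = 34.0%
f'c = 36 * (1 - 34.0/100)
= 23.76 MPa

23.76


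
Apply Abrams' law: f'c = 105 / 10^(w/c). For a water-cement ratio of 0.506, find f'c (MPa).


f'c = 105 / 10^0.506
= 105 / 3.206
= 32.75 MPa

32.75


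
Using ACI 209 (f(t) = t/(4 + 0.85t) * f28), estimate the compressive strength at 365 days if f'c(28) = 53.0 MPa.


f(365) = 365 / (4 + 0.85 * 365) * 53.0
= 365 / 314.25 * 53.0
= 61.56 MPa

61.56


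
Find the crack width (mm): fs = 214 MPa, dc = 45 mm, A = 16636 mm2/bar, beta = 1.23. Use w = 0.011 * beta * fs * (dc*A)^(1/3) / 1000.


w = 0.011 * beta * fs * (dc * A)^(1/3) / 1000
= 0.011 * 1.23 * 214 * (45 * 16636)^(1/3) / 1000
= 0.263 mm

0.263


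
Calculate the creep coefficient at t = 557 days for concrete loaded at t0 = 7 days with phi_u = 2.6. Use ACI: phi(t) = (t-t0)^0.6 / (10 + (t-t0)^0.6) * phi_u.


dt = 557 - 7 = 550
phi = 550^0.6 / (10 + 550^0.6) * 2.6
= 2.119

2.119


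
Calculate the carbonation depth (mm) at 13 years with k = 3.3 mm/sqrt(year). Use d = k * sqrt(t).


depth = k * sqrt(t)
= 3.3 * sqrt(13)
= 11.9 mm

11.9


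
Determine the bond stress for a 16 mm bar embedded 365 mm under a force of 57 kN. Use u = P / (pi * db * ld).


u = P / (pi * db * ld)
= 57 * 1000 / (pi * 16 * 365)
= 3.107 MPa

3.107


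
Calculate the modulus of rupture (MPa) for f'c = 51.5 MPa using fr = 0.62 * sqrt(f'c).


fr = 0.62 * sqrt(51.5)
= 4.449 MPa

4.449


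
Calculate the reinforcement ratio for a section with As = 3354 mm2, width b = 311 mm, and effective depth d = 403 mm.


rho = As / (b * d)
= 3354 / (311 * 403)
= 0.0268

0.0268


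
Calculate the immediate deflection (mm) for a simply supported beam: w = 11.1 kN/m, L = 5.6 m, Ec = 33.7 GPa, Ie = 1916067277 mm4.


Convert: L = 5.6 m = 5600 mm, Ec = 33.7 GPa = 33700 MPa
delta = 5 * 11.1 * 5600^4 / (384 * 33700 * 1916067277)
= 2.2 mm

2.2


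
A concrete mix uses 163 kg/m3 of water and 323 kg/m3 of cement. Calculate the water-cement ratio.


w/c = water / cement
w/c = 163 / 323 = 0.505

0.505


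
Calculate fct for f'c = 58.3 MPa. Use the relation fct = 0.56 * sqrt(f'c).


fct = 0.56 * sqrt(58.3)
= 0.56 * 7.635
= 4.276 MPa

4.276


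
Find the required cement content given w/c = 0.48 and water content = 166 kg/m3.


Cement = water / (w/c)
= 166 / 0.48
= 345.8 kg/m3

345.8


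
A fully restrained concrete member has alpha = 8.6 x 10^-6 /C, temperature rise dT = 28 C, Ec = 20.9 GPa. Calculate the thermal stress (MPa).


sigma = alpha * dT * Ec
= 8.6e-6 * 28 * 20.9 * 1000
= 5.033 MPa

5.033


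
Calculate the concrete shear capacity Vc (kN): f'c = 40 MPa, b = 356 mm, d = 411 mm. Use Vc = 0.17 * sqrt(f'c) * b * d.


Vc = 0.17 * sqrt(40) * 356 * 411 / 1000
= 157.32 kN

157.32


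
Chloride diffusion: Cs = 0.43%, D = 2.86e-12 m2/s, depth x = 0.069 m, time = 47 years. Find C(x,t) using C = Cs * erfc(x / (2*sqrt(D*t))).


t_seconds = 47 * 365.25 * 24 * 3600 = 1483207200.0 s
arg = 0.069 / (2 * sqrt(2.86e-12 * 1483207200.0))
= 0.5297
erfc(0.5297) = 0.4538
C = 0.43 * 0.4538 = 0.1951%

0.1951


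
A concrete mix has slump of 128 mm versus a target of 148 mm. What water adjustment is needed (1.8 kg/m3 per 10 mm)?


Difference = 148 - 128 = 20 mm
Water adjustment = 20 * 1.8 / 10 = 3.6 kg/m3

3.6


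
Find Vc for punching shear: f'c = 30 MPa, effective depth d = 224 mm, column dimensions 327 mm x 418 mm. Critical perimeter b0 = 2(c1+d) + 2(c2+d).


b0 = 2*(327 + 224) + 2*(418 + 224) = 2386 mm
Vc = 0.33 * sqrt(30) * 2386 * 224 / 1000
= 966.04 kN

966.04


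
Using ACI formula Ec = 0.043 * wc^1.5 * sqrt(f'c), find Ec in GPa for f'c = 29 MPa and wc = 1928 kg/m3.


Ec = 0.043 * 1928^1.5 * sqrt(29) / 1000
= 19.6 GPa

19.6


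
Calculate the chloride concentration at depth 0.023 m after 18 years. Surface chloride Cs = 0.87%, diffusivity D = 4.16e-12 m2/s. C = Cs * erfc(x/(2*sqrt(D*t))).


t_seconds = 18 * 365.25 * 24 * 3600 = 568036800.0 s
arg = 0.023 / (2 * sqrt(4.16e-12 * 568036800.0))
= 0.2366
erfc(0.2366) = 0.738
C = 0.87 * 0.738 = 0.642%

0.642


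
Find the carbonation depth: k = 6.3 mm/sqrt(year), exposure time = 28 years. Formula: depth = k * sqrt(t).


depth = k * sqrt(t)
= 6.3 * sqrt(28)
= 33.34 mm

33.34


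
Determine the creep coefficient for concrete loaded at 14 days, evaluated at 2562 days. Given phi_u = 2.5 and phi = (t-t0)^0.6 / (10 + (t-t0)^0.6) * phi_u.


dt = 2562 - 14 = 2548
phi = 2548^0.6 / (10 + 2548^0.6) * 2.5
= 2.293

2.293


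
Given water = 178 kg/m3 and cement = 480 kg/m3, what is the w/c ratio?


w/c = water / cement
w/c = 178 / 480 = 0.371

0.371


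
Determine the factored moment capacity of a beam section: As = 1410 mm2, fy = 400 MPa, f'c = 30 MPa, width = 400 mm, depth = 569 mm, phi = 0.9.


a = As * fy / (0.85 * f'c * b)
= 1410 * 400 / (0.85 * 30 * 400)
= 55.2941 mm
Mn = As * fy * (d - a/2) / 10^6
= 305.3231 kN-m
phi*Mn = 0.9 * 305.3231 = 274.79 kN-m

274.79


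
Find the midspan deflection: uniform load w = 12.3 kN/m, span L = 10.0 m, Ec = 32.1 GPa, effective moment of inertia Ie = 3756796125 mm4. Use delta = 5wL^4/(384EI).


Convert: L = 10.0 m = 10000 mm, Ec = 32.1 GPa = 32100 MPa
delta = 5 * 12.3 * 10000^4 / (384 * 32100 * 3756796125)
= 13.28 mm

13.28


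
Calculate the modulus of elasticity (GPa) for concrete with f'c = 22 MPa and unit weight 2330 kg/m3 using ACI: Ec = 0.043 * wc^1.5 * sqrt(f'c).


Ec = 0.043 * 2330^1.5 * sqrt(22) / 1000
= 22.68 GPa

22.68


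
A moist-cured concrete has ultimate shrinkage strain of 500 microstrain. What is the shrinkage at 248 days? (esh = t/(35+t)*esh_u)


esh(248) = 248 / (35 + 248) * 500
= 248 / 283 * 500
= 438.2 microstrain

438.2


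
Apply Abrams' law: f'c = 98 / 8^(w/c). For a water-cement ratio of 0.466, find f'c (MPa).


f'c = 98 / 8^0.466
= 98 / 2.635
= 37.19 MPa

37.19


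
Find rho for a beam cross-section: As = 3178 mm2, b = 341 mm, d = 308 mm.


rho = As / (b * d)
= 3178 / (341 * 308)
= 0.0303

0.0303


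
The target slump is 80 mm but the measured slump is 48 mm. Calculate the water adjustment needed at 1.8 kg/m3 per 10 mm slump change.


Difference = 80 - 48 = 32 mm
Water adjustment = 32 * 1.8 / 10 = 5.8 kg/m3

5.8


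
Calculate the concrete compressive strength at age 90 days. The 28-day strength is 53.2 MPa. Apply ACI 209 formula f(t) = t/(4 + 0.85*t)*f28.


f(90) = 90 / (4 + 0.85 * 90) * 53.2
= 90 / 80.5 * 53.2
= 59.48 MPa

59.48


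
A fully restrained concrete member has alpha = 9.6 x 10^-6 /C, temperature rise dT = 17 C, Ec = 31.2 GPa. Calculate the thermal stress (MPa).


sigma = alpha * dT * Ec
= 9.6e-6 * 17 * 31.2 * 1000
= 5.092 MPa

5.092


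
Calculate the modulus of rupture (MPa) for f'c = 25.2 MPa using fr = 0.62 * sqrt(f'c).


fr = 0.62 * sqrt(25.2)
= 3.112 MPa

3.112


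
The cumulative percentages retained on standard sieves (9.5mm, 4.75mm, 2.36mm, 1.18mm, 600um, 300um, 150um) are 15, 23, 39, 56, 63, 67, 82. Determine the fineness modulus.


FM = sum(cumulative % retained) / 100
= 345 / 100
= 3.45

3.45


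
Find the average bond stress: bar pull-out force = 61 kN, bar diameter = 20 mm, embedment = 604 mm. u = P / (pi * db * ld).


u = P / (pi * db * ld)
= 61 * 1000 / (pi * 20 * 604)
= 1.607 MPa

1.607


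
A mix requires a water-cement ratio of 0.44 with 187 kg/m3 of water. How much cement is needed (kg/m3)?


Cement = water / (w/c)
= 187 / 0.44
= 425.0 kg/m3

425.0


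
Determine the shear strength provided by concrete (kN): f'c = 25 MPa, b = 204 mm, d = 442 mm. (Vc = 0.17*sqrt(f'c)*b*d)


Vc = 0.17 * sqrt(25) * 204 * 442 / 1000
= 76.64 kN

76.64


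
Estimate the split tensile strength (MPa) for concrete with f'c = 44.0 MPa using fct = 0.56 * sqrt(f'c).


fct = 0.56 * sqrt(44.0)
= 0.56 * 6.633
= 3.715 MPa

3.715


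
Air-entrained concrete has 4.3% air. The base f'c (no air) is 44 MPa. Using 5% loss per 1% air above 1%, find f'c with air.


Strength loss = (4.3 - 1) * 5 = 16.5%
f'c = 44 * (1 - 16.5/100)
= 36.74 MPa

36.74


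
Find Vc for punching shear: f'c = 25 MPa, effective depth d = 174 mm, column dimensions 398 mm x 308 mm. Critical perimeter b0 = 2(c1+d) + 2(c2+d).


b0 = 2*(398 + 174) + 2*(308 + 174) = 2108 mm
Vc = 0.33 * sqrt(25) * 2108 * 174 / 1000
= 605.21 kN

605.21


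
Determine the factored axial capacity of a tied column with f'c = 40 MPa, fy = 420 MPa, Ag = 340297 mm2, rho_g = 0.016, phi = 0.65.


Ast = rho * Ag = 0.016 * 340297 = 5444.752 mm2
phi*Pn = 0.65 * 0.80 * (0.85 * 40 * (340297 - 5444.752) + 420 * 5444.752) / 1000
= 7109.32 kN

7109.32


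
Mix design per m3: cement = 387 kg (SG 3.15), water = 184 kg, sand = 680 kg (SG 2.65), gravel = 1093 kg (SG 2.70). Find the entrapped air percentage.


Vol cement = 387 / (3.15 * 1000) = 0.122857 m3
Vol water = 184 / 1000 = 0.184 m3
Vol sand = 680 / (2.65 * 1000) = 0.256604 m3
Vol gravel = 1093 / (2.70 * 1000) = 0.404815 m3
Total solid + water volume = 0.968276 m3
Air = (1 - 0.968276) * 100 = 3.17%

3.17


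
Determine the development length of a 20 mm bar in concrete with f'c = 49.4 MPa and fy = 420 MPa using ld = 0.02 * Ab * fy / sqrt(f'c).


Ab = pi * 20^2 / 4 = 314.159 mm2
ld = 0.02 * 314.159 * 420 / sqrt(49.4)
= 375.5 mm

375.5


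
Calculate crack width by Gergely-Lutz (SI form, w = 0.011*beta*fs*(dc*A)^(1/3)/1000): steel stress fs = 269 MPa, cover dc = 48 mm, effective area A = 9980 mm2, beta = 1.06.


w = 0.011 * beta * fs * (dc * A)^(1/3) / 1000
= 0.011 * 1.06 * 269 * (48 * 9980)^(1/3) / 1000
= 0.245 mm

0.245
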